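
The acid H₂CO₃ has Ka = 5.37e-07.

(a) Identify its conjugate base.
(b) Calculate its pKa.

(a) The conjugate base is formed by removing one H⁺ from H₂CO₃, giving HCO₃⁻. (b) pKa = -log(Ka) = -log(5.37e-07) = 6.27.

Conjugate base: HCO₃⁻; pK_a = 6.27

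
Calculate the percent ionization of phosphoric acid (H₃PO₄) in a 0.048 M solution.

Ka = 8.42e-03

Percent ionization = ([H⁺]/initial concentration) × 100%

Using Ka equilibrium: x² + Ka×x - Ka×C = 0. Solving: [H⁺] = 1.6330e-02. Percent = (1.6330e-02/0.048) × 100

Percent ionization = 34%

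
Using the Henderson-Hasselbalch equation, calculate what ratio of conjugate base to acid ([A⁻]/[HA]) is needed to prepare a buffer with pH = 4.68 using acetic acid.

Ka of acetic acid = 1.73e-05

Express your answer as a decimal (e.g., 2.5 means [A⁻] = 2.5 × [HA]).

pKa = -log(1.73e-05) = 4.7620. pH = pKa + log([A⁻]/[HA]), so log([A⁻]/[HA]) = pH − pKa = 4.68 − 4.7620 = -0.0820. [A⁻]/[HA] = 10^(-0.0820) = 0.828

[A⁻]/[HA] = 0.828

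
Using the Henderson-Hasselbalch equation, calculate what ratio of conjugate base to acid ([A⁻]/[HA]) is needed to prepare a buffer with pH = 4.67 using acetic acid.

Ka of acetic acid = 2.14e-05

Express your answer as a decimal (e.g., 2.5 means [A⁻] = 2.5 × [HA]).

pKa = -log(2.14e-05) = 4.6696. pH = pKa + log([A⁻]/[HA]), so log([A⁻]/[HA]) = pH − pKa = 4.67 − 4.6696 = 0.0004. [A⁻]/[HA] = 10^(0.0004) = 1.00

[A⁻]/[HA] = 1.00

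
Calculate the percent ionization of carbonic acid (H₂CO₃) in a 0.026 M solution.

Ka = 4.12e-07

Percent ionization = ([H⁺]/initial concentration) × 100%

Using Ka equilibrium: x² + Ka×x - Ka×C = 0. Solving: [H⁺] = 1.0329e-04. Percent = (1.0329e-04/0.026) × 100

Percent ionization = 0.397%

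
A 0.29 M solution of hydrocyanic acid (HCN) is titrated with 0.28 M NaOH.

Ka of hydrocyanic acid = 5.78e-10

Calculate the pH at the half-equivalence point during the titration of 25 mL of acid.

At half-equivalence [HA] = [A⁻], so Henderson-Hasselbalch gives pH = pKa = -log(5.78e-10) = 9.24.

pH = pKa = 9.24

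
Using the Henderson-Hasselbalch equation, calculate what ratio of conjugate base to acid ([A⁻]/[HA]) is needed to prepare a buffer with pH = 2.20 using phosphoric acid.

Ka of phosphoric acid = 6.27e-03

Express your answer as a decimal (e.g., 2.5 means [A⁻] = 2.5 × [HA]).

pKa = -log(6.27e-03) = 2.2027. pH = pKa + log([A⁻]/[HA]), so log([A⁻]/[HA]) = pH − pKa = 2.20 − 2.2027 = -0.0027. [A⁻]/[HA] = 10^(-0.0027) = 0.994

[A⁻]/[HA] = 0.994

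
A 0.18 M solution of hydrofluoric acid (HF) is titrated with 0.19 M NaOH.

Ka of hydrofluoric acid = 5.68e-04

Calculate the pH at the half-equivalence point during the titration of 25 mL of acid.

At half-equivalence [HA] = [A⁻], so Henderson-Hasselbalch gives pH = pKa = -log(5.68e-04) = 3.25.

pH = pKa = 3.25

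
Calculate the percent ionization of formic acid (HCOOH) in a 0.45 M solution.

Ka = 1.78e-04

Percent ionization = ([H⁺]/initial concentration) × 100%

Using Ka equilibrium: x² + Ka×x - Ka×C = 0. Solving: [H⁺] = 8.8613e-03. Percent = (8.8613e-03/0.45) × 100

Percent ionization = 1.97%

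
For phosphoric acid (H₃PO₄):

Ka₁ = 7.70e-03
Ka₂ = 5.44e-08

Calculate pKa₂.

pKa₂ = -log(Ka₂) = -log(5.44e-08) = 7.26.

pK_{a2} = 7.26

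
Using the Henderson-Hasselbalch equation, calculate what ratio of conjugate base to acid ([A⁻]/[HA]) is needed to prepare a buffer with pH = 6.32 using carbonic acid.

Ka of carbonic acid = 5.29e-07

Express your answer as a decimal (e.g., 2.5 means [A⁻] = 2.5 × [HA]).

pKa = -log(5.29e-07) = 6.2765. pH = pKa + log([A⁻]/[HA]), so log([A⁻]/[HA]) = pH − pKa = 6.32 − 6.2765 = 0.0435. [A⁻]/[HA] = 10^(0.0435) = 1.11

[A⁻]/[HA] = 1.11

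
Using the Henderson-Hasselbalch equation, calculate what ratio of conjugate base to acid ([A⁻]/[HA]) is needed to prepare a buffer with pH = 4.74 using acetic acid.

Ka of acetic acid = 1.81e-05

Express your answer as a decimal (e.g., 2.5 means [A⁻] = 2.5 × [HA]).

pKa = -log(1.81e-05) = 4.7423. pH = pKa + log([A⁻]/[HA]), so log([A⁻]/[HA]) = pH − pKa = 4.74 − 4.7423 = -0.0023. [A⁻]/[HA] = 10^(-0.0023) = 0.995

[A⁻]/[HA] = 0.995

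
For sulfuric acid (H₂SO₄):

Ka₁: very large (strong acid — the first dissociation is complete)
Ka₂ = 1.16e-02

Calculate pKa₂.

pKa₂ = -log(Ka₂) = -log(1.16e-02) = 1.94.

pK_{a2} = 1.94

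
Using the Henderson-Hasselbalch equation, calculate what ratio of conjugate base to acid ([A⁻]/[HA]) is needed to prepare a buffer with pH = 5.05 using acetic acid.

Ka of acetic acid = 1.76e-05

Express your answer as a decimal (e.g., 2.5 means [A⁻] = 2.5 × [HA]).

pKa = -log(1.76e-05) = 4.7545. pH = pKa + log([A⁻]/[HA]), so log([A⁻]/[HA]) = pH − pKa = 5.05 − 4.7545 = 0.2955. [A⁻]/[HA] = 10^(0.2955) = 1.97

[A⁻]/[HA] = 1.97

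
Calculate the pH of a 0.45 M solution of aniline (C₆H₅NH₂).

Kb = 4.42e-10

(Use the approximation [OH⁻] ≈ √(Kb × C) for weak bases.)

[OH⁻] = √(Kb × C) = √(4.42e-10 × 0.45) = 1.4103e-05. pOH = 4.85, pH = 14 - pOH

pH = 9.15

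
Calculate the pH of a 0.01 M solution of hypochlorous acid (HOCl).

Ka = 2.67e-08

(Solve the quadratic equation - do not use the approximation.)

x² + Ka×x - Ka×C = 0. Using quadratic formula: [H⁺] = 1.6327e-05

pH = 4.79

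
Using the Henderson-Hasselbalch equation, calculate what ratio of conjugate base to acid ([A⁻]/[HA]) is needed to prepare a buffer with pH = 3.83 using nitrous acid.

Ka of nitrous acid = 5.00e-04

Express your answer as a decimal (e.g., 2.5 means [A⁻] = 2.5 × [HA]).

pKa = -log(5.00e-04) = 3.3010. pH = pKa + log([A⁻]/[HA]), so log([A⁻]/[HA]) = pH − pKa = 3.83 − 3.3010 = 0.5290. [A⁻]/[HA] = 10^(0.5290) = 3.38

[A⁻]/[HA] = 3.38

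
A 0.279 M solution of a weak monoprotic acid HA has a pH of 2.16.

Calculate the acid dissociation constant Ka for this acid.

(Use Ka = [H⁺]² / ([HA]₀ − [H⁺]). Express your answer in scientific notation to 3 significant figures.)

[H⁺] = 10^(−pH) = 10^(−2.16) = 6.918e-03 M. For HA ⇌ H⁺ + A⁻, Ka = [H⁺][A⁻]/[HA] = [H⁺]² / ([HA]₀ − [H⁺]) = (6.918e-03)² / (0.279 − 6.918e-03) = 1.76e-04.

K_a = 1.76e-04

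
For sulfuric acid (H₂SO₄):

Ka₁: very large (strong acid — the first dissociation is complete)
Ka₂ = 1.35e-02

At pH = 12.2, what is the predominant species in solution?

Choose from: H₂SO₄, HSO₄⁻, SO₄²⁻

The first dissociation is complete, so H₂SO₄ itself is never the predominant species in water; pKa₂ = -log(1.35e-02) = 1.87. For a polyprotic acid the predominant species crosses at each pKa: below pKa_n the protonated form dominates, above it the deprotonated form does. At pH = 12.2, the predominant species is SO₄²⁻.

SO₄²⁻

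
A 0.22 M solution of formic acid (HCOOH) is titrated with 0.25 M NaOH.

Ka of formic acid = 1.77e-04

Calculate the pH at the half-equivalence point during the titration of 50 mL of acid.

At half-equivalence [HA] = [A⁻], so Henderson-Hasselbalch gives pH = pKa = -log(1.77e-04) = 3.75.

pH = pKa = 3.75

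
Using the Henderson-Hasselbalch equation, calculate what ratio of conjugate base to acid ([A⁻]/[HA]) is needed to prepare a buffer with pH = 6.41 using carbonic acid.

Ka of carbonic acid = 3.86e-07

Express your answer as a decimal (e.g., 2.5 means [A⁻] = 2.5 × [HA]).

pKa = -log(3.86e-07) = 6.4134. pH = pKa + log([A⁻]/[HA]), so log([A⁻]/[HA]) = pH − pKa = 6.41 − 6.4134 = -0.0034. [A⁻]/[HA] = 10^(-0.0034) = 0.992

[A⁻]/[HA] = 0.992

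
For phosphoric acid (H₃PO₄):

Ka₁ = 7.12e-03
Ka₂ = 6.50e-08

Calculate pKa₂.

pKa₂ = -log(Ka₂) = -log(6.50e-08) = 7.19.

pK_{a2} = 7.19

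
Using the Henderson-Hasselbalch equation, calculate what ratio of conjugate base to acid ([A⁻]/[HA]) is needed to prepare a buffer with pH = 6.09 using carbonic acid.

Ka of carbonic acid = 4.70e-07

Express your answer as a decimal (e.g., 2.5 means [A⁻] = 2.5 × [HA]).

pKa = -log(4.70e-07) = 6.3279. pH = pKa + log([A⁻]/[HA]), so log([A⁻]/[HA]) = pH − pKa = 6.09 − 6.3279 = -0.2379. [A⁻]/[HA] = 10^(-0.2379) = 0.578

[A⁻]/[HA] = 0.578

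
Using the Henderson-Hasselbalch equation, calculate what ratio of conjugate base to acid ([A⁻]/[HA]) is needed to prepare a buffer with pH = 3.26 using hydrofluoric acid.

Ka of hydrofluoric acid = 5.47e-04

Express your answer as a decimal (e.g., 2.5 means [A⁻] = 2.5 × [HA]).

pKa = -log(5.47e-04) = 3.2620. pH = pKa + log([A⁻]/[HA]), so log([A⁻]/[HA]) = pH − pKa = 3.26 − 3.2620 = -0.0020. [A⁻]/[HA] = 10^(-0.0020) = 0.995

[A⁻]/[HA] = 0.995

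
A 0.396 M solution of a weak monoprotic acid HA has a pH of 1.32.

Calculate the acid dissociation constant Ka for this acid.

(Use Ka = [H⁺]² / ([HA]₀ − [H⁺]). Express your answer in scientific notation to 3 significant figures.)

[H⁺] = 10^(−pH) = 10^(−1.32) = 4.786e-02 M. For HA ⇌ H⁺ + A⁻, Ka = [H⁺][A⁻]/[HA] = [H⁺]² / ([HA]₀ − [H⁺]) = (4.786e-02)² / (0.396 − 4.786e-02) = 6.58e-03.

K_a = 6.58e-03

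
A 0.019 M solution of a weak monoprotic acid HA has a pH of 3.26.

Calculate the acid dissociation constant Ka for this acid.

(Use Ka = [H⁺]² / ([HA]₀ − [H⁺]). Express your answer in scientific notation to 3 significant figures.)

[H⁺] = 10^(−pH) = 10^(−3.26) = 5.495e-04 M. For HA ⇌ H⁺ + A⁻, Ka = [H⁺][A⁻]/[HA] = [H⁺]² / ([HA]₀ − [H⁺]) = (5.495e-04)² / (0.019 − 5.495e-04) = 1.64e-05.

K_a = 1.64e-05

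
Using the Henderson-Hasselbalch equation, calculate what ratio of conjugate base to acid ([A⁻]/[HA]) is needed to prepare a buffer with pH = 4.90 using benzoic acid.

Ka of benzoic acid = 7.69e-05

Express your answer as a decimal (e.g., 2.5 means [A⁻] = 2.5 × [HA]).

pKa = -log(7.69e-05) = 4.1141. pH = pKa + log([A⁻]/[HA]), so log([A⁻]/[HA]) = pH − pKa = 4.90 − 4.1141 = 0.7859. [A⁻]/[HA] = 10^(0.7859) = 6.11

[A⁻]/[HA] = 6.11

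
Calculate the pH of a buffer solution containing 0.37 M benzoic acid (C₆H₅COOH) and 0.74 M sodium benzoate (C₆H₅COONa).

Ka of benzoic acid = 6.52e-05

pKa = -log(6.52e-05) = 4.19. pH = pKa + log([A⁻]/[HA]) = 4.19 + log(0.74/0.37)

pH = 4.49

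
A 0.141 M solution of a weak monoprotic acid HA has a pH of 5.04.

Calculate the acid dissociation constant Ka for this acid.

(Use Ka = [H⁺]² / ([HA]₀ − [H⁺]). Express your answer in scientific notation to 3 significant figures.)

[H⁺] = 10^(−pH) = 10^(−5.04) = 9.120e-06 M. For HA ⇌ H⁺ + A⁻, Ka = [H⁺][A⁻]/[HA] = [H⁺]² / ([HA]₀ − [H⁺]) = (9.120e-06)² / (0.141 − 9.120e-06) = 5.90e-10.

K_a = 5.90e-10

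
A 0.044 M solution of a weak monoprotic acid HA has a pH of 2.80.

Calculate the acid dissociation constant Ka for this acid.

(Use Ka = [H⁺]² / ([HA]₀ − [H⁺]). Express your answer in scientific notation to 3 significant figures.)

[H⁺] = 10^(−pH) = 10^(−2.80) = 1.585e-03 M. For HA ⇌ H⁺ + A⁻, Ka = [H⁺][A⁻]/[HA] = [H⁺]² / ([HA]₀ − [H⁺]) = (1.585e-03)² / (0.044 − 1.585e-03) = 5.92e-05.

K_a = 5.92e-05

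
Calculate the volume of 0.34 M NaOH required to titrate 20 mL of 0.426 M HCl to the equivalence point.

At equivalence: moles acid = moles base. moles HCl = 0.426 × 20/1000 = 0.00852 mol. V_base = moles / 0.34 × 1000 = 25.1 mL.

V_{base} = 25.1 mL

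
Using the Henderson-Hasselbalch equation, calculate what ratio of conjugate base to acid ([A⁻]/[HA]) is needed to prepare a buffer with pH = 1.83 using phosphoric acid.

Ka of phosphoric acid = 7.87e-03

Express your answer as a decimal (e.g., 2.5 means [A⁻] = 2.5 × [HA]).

pKa = -log(7.87e-03) = 2.1040. pH = pKa + log([A⁻]/[HA]), so log([A⁻]/[HA]) = pH − pKa = 1.83 − 2.1040 = -0.2740. [A⁻]/[HA] = 10^(-0.2740) = 0.532

[A⁻]/[HA] = 0.532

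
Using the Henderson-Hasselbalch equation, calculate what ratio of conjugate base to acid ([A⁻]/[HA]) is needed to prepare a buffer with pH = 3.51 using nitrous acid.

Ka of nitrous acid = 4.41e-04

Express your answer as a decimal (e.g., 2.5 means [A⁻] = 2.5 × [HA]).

pKa = -log(4.41e-04) = 3.3556. pH = pKa + log([A⁻]/[HA]), so log([A⁻]/[HA]) = pH − pKa = 3.51 − 3.3556 = 0.1544. [A⁻]/[HA] = 10^(0.1544) = 1.43

[A⁻]/[HA] = 1.43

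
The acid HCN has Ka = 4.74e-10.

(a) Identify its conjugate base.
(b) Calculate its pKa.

(a) The conjugate base is formed by removing one H⁺ from HCN, giving CN⁻. (b) pKa = -log(Ka) = -log(4.74e-10) = 9.32.

Conjugate base: CN⁻; pK_a = 9.32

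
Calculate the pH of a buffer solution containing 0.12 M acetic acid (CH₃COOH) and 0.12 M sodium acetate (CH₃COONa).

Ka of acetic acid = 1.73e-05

pKa = -log(1.73e-05) = 4.76. pH = pKa + log([A⁻]/[HA]) = 4.76 + log(0.12/0.12)

pH = 4.76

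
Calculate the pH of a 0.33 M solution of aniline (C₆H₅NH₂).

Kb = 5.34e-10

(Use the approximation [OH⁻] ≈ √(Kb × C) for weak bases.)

[OH⁻] = √(Kb × C) = √(5.34e-10 × 0.33) = 1.3275e-05. pOH = 4.88, pH = 14 - pOH

pH = 9.12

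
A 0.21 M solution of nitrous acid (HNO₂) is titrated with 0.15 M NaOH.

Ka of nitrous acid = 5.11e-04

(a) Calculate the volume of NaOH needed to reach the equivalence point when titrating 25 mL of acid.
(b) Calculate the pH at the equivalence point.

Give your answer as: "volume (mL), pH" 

moles acid = 0.21 × 25/1000 = 0.00525 mol; V_base = moles/0.15 × 1000 = 35.0 mL. At equivalence only the conjugate base is present: [A⁻] = 0.00525/0.060 = 8.7500e-02 M. Kb = Kw/Ka = 1.96e-11; [OH⁻] = √(Kb × [A⁻]) = 1.3086e-06; pOH = 5.88; pH = 14 - pOH = 8.12.

V = 35.0 mL, pH = 8.12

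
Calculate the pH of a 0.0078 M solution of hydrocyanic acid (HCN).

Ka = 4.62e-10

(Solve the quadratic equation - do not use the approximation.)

x² + Ka×x - Ka×C = 0. Using quadratic formula: [H⁺] = 1.8981e-06

pH = 5.72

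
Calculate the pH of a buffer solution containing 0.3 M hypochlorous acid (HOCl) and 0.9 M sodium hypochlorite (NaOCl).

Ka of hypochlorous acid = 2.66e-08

pKa = -log(2.66e-08) = 7.58. pH = pKa + log([A⁻]/[HA]) = 7.58 + log(0.9/0.3)

pH = 8.05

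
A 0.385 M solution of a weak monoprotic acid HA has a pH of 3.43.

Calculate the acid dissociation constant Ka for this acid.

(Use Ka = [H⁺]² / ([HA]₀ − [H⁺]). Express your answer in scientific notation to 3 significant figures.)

[H⁺] = 10^(−pH) = 10^(−3.43) = 3.715e-04 M. For HA ⇌ H⁺ + A⁻, Ka = [H⁺][A⁻]/[HA] = [H⁺]² / ([HA]₀ − [H⁺]) = (3.715e-04)² / (0.385 − 3.715e-04) = 3.59e-07.

K_a = 3.59e-07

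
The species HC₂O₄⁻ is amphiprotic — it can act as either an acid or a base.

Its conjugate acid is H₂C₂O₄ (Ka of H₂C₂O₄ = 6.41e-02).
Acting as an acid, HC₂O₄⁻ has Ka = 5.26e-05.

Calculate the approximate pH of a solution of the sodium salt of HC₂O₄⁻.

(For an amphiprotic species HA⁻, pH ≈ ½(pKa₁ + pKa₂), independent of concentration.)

pKa₁ = -log(6.41e-02) = 1.19; pKa₂ = -log(5.26e-05) = 4.28. For an amphiprotic species, pH ≈ ½(pKa₁ + pKa₂) = ½(1.19 + 4.28) = 2.74.

pH = 2.74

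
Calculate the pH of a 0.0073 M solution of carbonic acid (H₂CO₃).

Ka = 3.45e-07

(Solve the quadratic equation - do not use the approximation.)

x² + Ka×x - Ka×C = 0. Using quadratic formula: [H⁺] = 5.0012e-05

pH = 4.30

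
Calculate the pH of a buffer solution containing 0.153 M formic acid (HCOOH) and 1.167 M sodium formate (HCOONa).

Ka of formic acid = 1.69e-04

pKa = -log(1.69e-04) = 3.77. pH = pKa + log([A⁻]/[HA]) = 3.77 + log(1.167/0.153)

pH = 4.65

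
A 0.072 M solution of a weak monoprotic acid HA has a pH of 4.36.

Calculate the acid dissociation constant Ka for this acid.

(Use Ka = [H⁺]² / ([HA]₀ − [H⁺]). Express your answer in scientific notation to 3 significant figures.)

[H⁺] = 10^(−pH) = 10^(−4.36) = 4.365e-05 M. For HA ⇌ H⁺ + A⁻, Ka = [H⁺][A⁻]/[HA] = [H⁺]² / ([HA]₀ − [H⁺]) = (4.365e-05)² / (0.072 − 4.365e-05) = 2.65e-08.

K_a = 2.65e-08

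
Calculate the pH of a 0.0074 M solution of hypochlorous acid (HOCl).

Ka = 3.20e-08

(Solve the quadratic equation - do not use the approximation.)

x² + Ka×x - Ka×C = 0. Using quadratic formula: [H⁺] = 1.5372e-05

pH = 4.81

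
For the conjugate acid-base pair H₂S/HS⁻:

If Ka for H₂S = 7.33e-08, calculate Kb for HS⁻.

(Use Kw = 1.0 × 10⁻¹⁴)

For a conjugate pair Ka × Kb = Kw, so Kb = Kw/Ka = 1.0 × 10⁻¹⁴ / 7.33e-08 = 1.36e-07.

K_b = 1.36e-07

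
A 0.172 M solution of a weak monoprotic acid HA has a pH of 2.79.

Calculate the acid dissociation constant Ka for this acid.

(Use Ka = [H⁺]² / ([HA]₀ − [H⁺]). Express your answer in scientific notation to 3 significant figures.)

[H⁺] = 10^(−pH) = 10^(−2.79) = 1.622e-03 M. For HA ⇌ H⁺ + A⁻, Ka = [H⁺][A⁻]/[HA] = [H⁺]² / ([HA]₀ − [H⁺]) = (1.622e-03)² / (0.172 − 1.622e-03) = 1.54e-05.

K_a = 1.54e-05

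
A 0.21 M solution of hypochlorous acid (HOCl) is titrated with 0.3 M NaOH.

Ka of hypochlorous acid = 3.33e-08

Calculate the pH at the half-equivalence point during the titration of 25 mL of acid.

At half-equivalence [HA] = [A⁻], so Henderson-Hasselbalch gives pH = pKa = -log(3.33e-08) = 7.48.

pH = pKa = 7.48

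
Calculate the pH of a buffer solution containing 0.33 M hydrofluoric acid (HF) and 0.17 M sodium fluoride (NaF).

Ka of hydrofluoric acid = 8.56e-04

pKa = -log(8.56e-04) = 3.07. pH = pKa + log([A⁻]/[HA]) = 3.07 + log(0.17/0.33)

pH = 2.78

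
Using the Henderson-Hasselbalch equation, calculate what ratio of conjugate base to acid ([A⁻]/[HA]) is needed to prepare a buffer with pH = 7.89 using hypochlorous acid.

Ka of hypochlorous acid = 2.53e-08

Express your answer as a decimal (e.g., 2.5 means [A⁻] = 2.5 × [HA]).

pKa = -log(2.53e-08) = 7.5969. pH = pKa + log([A⁻]/[HA]), so log([A⁻]/[HA]) = pH − pKa = 7.89 − 7.5969 = 0.2931. [A⁻]/[HA] = 10^(0.2931) = 1.96

[A⁻]/[HA] = 1.96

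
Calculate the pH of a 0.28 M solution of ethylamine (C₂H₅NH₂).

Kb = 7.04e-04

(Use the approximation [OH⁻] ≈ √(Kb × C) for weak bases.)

[OH⁻] = √(Kb × C) = √(7.04e-04 × 0.28) = 1.4040e-02. pOH = 1.85, pH = 14 - pOH

pH = 12.15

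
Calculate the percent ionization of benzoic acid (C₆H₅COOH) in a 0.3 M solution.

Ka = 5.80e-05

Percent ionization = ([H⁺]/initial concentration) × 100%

Using Ka equilibrium: x² + Ka×x - Ka×C = 0. Solving: [H⁺] = 4.1424e-03. Percent = (4.1424e-03/0.3) × 100

Percent ionization = 1.38%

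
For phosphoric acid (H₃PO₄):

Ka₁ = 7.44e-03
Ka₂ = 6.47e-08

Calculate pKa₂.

pKa₂ = -log(Ka₂) = -log(6.47e-08) = 7.19.

pK_{a2} = 7.19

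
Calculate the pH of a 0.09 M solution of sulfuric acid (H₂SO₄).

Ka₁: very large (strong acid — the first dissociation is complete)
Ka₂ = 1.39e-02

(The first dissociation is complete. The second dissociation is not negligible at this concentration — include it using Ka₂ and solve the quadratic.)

First dissociation is complete: [H⁺]₀ = [HSO₄⁻]₀ = C = 0.09 M. Second dissociation HSO₄⁻ ⇌ H⁺ + SO₄²⁻: let x = [SO₄²⁻]. Ka₂ = (C + x)·x / (C − x) = 1.39e-02 → x² + (C + Ka₂)·x − Ka₂·C = 0 → x² + 0.10390·x − 1.251e-03 = 0. x = (−0.10390 + √(0.10390² + 4 × 1.251e-03)) / 2 = 1.0897e-02 M. [H⁺] = C + x = 0.09 + 1.0897e-02 = 1.0090e-01 M. pH = -log(1.0090e-01) = 1.00.

pH = 1.00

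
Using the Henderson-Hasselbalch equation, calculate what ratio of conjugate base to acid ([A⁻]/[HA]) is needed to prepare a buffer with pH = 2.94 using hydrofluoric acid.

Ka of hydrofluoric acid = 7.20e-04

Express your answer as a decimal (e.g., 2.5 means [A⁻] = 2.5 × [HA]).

pKa = -log(7.20e-04) = 3.1427. pH = pKa + log([A⁻]/[HA]), so log([A⁻]/[HA]) = pH − pKa = 2.94 − 3.1427 = -0.2027. [A⁻]/[HA] = 10^(-0.2027) = 0.627

[A⁻]/[HA] = 0.627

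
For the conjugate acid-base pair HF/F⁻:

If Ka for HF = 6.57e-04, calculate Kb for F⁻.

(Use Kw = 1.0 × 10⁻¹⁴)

For a conjugate pair Ka × Kb = Kw, so Kb = Kw/Ka = 1.0 × 10⁻¹⁴ / 6.57e-04 = 1.52e-11.

K_b = 1.52e-11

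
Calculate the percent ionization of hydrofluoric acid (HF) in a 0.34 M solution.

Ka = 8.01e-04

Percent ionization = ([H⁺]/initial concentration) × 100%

Using Ka equilibrium: x² + Ka×x - Ka×C = 0. Solving: [H⁺] = 1.6107e-02. Percent = (1.6107e-02/0.34) × 100

Percent ionization = 4.74%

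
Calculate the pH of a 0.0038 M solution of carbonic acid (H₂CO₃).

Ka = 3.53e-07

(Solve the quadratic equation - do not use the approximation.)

x² + Ka×x - Ka×C = 0. Using quadratic formula: [H⁺] = 3.6449e-05

pH = 4.44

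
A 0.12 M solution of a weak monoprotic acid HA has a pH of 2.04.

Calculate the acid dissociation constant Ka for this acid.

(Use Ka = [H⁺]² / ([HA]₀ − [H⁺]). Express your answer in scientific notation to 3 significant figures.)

[H⁺] = 10^(−pH) = 10^(−2.04) = 9.120e-03 M. For HA ⇌ H⁺ + A⁻, Ka = [H⁺][A⁻]/[HA] = [H⁺]² / ([HA]₀ − [H⁺]) = (9.120e-03)² / (0.12 − 9.120e-03) = 7.50e-04.

K_a = 7.50e-04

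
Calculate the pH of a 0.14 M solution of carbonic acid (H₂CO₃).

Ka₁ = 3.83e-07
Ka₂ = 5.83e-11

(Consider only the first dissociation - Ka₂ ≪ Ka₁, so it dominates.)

First dissociation dominates. From Ka₁ = [H⁺][HA⁻]/[H₂A], x² + Ka₁·x − Ka₁·C = 0 with C = 0.14 M and Ka₁ = 3.83e-07. Solving: [H⁺] = (−Ka₁ + √(Ka₁² + 4·Ka₁·C)) / 2 = 2.3137e-04 M. pH = -log(2.3137e-04) = 3.64.

pH = 3.64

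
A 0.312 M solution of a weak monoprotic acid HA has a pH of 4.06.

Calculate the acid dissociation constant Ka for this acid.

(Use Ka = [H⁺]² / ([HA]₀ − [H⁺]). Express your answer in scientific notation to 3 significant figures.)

[H⁺] = 10^(−pH) = 10^(−4.06) = 8.710e-05 M. For HA ⇌ H⁺ + A⁻, Ka = [H⁺][A⁻]/[HA] = [H⁺]² / ([HA]₀ − [H⁺]) = (8.710e-05)² / (0.312 − 8.710e-05) = 2.43e-08.

K_a = 2.43e-08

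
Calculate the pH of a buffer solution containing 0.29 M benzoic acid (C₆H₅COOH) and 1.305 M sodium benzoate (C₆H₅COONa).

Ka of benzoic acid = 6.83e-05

pKa = -log(6.83e-05) = 4.17. pH = pKa + log([A⁻]/[HA]) = 4.17 + log(1.305/0.29)

pH = 4.82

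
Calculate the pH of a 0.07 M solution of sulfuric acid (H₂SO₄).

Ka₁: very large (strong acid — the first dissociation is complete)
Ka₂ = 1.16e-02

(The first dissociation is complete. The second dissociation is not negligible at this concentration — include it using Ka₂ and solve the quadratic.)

First dissociation is complete: [H⁺]₀ = [HSO₄⁻]₀ = C = 0.07 M. Second dissociation HSO₄⁻ ⇌ H⁺ + SO₄²⁻: let x = [SO₄²⁻]. Ka₂ = (C + x)·x / (C − x) = 1.16e-02 → x² + (C + Ka₂)·x − Ka₂·C = 0 → x² + 0.08160·x − 8.120e-04 = 0. x = (−0.08160 + √(0.08160² + 4 × 8.120e-04)) / 2 = 8.9659e-03 M. [H⁺] = C + x = 0.07 + 8.9659e-03 = 7.8966e-02 M. pH = -log(7.8966e-02) = 1.10.

pH = 1.10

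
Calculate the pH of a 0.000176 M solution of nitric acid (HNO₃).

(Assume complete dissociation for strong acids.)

[H⁺] = 0.000176 M for strong acid. pH = -log[H⁺] = -log(0.000176)

pH = 3.75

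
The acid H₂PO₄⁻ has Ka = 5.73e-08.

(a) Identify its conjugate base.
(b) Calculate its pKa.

(a) The conjugate base is formed by removing one H⁺ from H₂PO₄⁻, giving HPO₄²⁻. (b) pKa = -log(Ka) = -log(5.73e-08) = 7.24.

Conjugate base: HPO₄²⁻; pK_a = 7.24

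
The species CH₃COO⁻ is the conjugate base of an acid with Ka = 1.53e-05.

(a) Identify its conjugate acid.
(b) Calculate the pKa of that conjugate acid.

(a) The conjugate acid is formed by adding one H⁺ to CH₃COO⁻, giving CH₃COOH. (b) pKa = -log(Ka) = -log(1.53e-05) = 4.82.

Conjugate acid: CH₃COOH; pK_a = 4.82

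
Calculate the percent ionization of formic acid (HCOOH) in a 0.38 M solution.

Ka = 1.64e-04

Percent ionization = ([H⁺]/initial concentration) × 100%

Using Ka equilibrium: x² + Ka×x - Ka×C = 0. Solving: [H⁺] = 7.8127e-03. Percent = (7.8127e-03/0.38) × 100

Percent ionization = 2.06%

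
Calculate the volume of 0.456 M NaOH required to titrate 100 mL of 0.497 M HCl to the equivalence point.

At equivalence: moles acid = moles base. moles HCl = 0.497 × 100/1000 = 0.0497 mol. V_base = moles / 0.456 × 1000 = 109.0 mL.

V_{base} = 109.0 mL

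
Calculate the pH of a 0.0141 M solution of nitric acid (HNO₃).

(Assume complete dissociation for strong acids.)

[H⁺] = 0.0141 M for strong acid. pH = -log[H⁺] = -log(0.0141)

pH = 1.85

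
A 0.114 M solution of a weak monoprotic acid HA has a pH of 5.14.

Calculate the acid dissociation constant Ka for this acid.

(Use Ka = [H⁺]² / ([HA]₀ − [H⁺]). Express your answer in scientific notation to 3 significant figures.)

[H⁺] = 10^(−pH) = 10^(−5.14) = 7.244e-06 M. For HA ⇌ H⁺ + A⁻, Ka = [H⁺][A⁻]/[HA] = [H⁺]² / ([HA]₀ − [H⁺]) = (7.244e-06)² / (0.114 − 7.244e-06) = 4.60e-10.

K_a = 4.60e-10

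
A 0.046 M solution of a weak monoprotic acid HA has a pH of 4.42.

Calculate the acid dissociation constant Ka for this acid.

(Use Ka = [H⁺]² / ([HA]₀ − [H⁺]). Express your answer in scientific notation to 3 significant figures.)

[H⁺] = 10^(−pH) = 10^(−4.42) = 3.802e-05 M. For HA ⇌ H⁺ + A⁻, Ka = [H⁺][A⁻]/[HA] = [H⁺]² / ([HA]₀ − [H⁺]) = (3.802e-05)² / (0.046 − 3.802e-05) = 3.14e-08.

K_a = 3.14e-08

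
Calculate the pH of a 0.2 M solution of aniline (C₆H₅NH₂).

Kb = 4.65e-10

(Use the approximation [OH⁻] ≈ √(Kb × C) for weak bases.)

[OH⁻] = √(Kb × C) = √(4.65e-10 × 0.2) = 9.6437e-06. pOH = 5.02, pH = 14 - pOH

pH = 8.98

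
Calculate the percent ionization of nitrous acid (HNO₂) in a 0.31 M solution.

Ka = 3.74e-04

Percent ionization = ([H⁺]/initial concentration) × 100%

Using Ka equilibrium: x² + Ka×x - Ka×C = 0. Solving: [H⁺] = 1.0582e-02. Percent = (1.0582e-02/0.31) × 100

Percent ionization = 3.41%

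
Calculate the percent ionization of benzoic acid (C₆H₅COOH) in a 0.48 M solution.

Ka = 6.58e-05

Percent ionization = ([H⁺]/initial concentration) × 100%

Using Ka equilibrium: x² + Ka×x - Ka×C = 0. Solving: [H⁺] = 5.5872e-03. Percent = (5.5872e-03/0.48) × 100

Percent ionization = 1.16%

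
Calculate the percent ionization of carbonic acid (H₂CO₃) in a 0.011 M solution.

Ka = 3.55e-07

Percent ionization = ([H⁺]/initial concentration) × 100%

Using Ka equilibrium: x² + Ka×x - Ka×C = 0. Solving: [H⁺] = 6.2313e-05. Percent = (6.2313e-05/0.011) × 100

Percent ionization = 0.566%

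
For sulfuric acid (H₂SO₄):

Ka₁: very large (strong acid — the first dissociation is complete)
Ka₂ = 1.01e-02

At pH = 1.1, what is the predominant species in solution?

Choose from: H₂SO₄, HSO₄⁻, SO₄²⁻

The first dissociation is complete, so H₂SO₄ itself is never the predominant species in water; pKa₂ = -log(1.01e-02) = 2.00. For a polyprotic acid the predominant species crosses at each pKa: below pKa_n the protonated form dominates, above it the deprotonated form does. At pH = 1.1, the predominant species is HSO₄⁻.

HSO₄⁻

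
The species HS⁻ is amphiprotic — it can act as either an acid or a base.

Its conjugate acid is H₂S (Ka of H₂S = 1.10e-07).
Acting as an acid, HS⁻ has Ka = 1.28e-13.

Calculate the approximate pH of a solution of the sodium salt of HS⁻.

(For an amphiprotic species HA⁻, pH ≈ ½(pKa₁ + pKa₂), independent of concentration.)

pKa₁ = -log(1.10e-07) = 6.96; pKa₂ = -log(1.28e-13) = 12.89. For an amphiprotic species, pH ≈ ½(pKa₁ + pKa₂) = ½(6.96 + 12.89) = 9.93.

pH = 9.93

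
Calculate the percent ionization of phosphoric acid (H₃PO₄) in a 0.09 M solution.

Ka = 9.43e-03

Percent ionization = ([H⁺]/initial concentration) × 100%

Using Ka equilibrium: x² + Ka×x - Ka×C = 0. Solving: [H⁺] = 2.4797e-02. Percent = (2.4797e-02/0.09) × 100

Percent ionization = 27.6%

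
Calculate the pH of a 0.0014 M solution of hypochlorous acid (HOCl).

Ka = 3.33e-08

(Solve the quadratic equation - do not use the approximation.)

x² + Ka×x - Ka×C = 0. Using quadratic formula: [H⁺] = 6.8113e-06

pH = 5.17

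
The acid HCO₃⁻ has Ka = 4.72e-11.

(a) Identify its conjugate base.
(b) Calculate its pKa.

(a) The conjugate base is formed by removing one H⁺ from HCO₃⁻, giving CO₃²⁻. (b) pKa = -log(Ka) = -log(4.72e-11) = 10.33.

Conjugate base: CO₃²⁻; pK_a = 10.33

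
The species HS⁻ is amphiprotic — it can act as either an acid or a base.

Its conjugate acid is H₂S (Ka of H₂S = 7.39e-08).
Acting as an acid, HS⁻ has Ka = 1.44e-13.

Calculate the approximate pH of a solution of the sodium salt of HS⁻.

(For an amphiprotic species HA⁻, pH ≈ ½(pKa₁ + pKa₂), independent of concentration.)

pKa₁ = -log(7.39e-08) = 7.13; pKa₂ = -log(1.44e-13) = 12.84. For an amphiprotic species, pH ≈ ½(pKa₁ + pKa₂) = ½(7.13 + 12.84) = 9.99.

pH = 9.99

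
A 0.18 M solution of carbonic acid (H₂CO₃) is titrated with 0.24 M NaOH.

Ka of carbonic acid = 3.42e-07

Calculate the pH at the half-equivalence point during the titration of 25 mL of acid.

At half-equivalence [HA] = [A⁻], so Henderson-Hasselbalch gives pH = pKa = -log(3.42e-07) = 6.47.

pH = pKa = 6.47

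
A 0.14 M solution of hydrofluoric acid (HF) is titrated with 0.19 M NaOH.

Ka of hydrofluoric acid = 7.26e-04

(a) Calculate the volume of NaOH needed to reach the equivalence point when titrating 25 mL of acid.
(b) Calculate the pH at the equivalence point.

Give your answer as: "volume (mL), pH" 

moles acid = 0.14 × 25/1000 = 0.0035 mol; V_base = moles/0.19 × 1000 = 18.4 mL. At equivalence only the conjugate base is present: [A⁻] = 0.0035/0.043 = 8.0606e-02 M. Kb = Kw/Ka = 1.38e-11; [OH⁻] = √(Kb × [A⁻]) = 1.0537e-06; pOH = 5.98; pH = 14 - pOH = 8.02.

V = 18.4 mL, pH = 8.02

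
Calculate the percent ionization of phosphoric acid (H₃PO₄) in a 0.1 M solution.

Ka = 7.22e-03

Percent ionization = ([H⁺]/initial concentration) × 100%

Using Ka equilibrium: x² + Ka×x - Ka×C = 0. Solving: [H⁺] = 2.3501e-02. Percent = (2.3501e-02/0.1) × 100

Percent ionization = 23.5%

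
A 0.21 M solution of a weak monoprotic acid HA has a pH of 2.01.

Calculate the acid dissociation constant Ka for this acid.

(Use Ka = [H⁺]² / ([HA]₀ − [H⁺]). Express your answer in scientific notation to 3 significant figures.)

[H⁺] = 10^(−pH) = 10^(−2.01) = 9.772e-03 M. For HA ⇌ H⁺ + A⁻, Ka = [H⁺][A⁻]/[HA] = [H⁺]² / ([HA]₀ − [H⁺]) = (9.772e-03)² / (0.21 − 9.772e-03) = 4.77e-04.

K_a = 4.77e-04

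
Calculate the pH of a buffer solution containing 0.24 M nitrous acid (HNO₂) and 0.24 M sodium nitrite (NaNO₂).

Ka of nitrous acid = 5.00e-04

pKa = -log(5.00e-04) = 3.30. pH = pKa + log([A⁻]/[HA]) = 3.30 + log(0.24/0.24)

pH = 3.30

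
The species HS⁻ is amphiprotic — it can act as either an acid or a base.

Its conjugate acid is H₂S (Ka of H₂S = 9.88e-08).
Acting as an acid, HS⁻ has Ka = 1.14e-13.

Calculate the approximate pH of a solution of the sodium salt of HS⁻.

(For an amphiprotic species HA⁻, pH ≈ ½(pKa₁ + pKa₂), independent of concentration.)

pKa₁ = -log(9.88e-08) = 7.01; pKa₂ = -log(1.14e-13) = 12.94. For an amphiprotic species, pH ≈ ½(pKa₁ + pKa₂) = ½(7.01 + 12.94) = 9.97.

pH = 9.97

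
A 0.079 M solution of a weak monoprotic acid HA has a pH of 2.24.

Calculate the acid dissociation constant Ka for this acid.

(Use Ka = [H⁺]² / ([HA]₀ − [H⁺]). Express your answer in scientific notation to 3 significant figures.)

[H⁺] = 10^(−pH) = 10^(−2.24) = 5.754e-03 M. For HA ⇌ H⁺ + A⁻, Ka = [H⁺][A⁻]/[HA] = [H⁺]² / ([HA]₀ − [H⁺]) = (5.754e-03)² / (0.079 − 5.754e-03) = 4.52e-04.

K_a = 4.52e-04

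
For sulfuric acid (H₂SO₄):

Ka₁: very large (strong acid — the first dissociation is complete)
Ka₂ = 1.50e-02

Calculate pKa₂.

pKa₂ = -log(Ka₂) = -log(1.50e-02) = 1.82.

pK_{a2} = 1.82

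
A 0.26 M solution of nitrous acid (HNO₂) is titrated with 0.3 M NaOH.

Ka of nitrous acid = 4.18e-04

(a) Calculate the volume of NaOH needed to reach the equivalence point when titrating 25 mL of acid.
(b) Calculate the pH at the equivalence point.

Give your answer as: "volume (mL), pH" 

moles acid = 0.26 × 25/1000 = 0.0065 mol; V_base = moles/0.3 × 1000 = 21.7 mL. At equivalence only the conjugate base is present: [A⁻] = 0.0065/0.047 = 1.3929e-01 M. Kb = Kw/Ka = 2.39e-11; [OH⁻] = √(Kb × [A⁻]) = 1.8254e-06; pOH = 5.74; pH = 14 - pOH = 8.26.

V = 21.7 mL, pH = 8.26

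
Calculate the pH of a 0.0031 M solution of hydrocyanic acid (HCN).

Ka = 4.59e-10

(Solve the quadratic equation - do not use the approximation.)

x² + Ka×x - Ka×C = 0. Using quadratic formula: [H⁺] = 1.1926e-06

pH = 5.92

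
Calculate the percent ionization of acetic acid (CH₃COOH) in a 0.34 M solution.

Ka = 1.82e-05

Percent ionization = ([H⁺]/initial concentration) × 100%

Using Ka equilibrium: x² + Ka×x - Ka×C = 0. Solving: [H⁺] = 2.4785e-03. Percent = (2.4785e-03/0.34) × 100

Percent ionization = 0.729%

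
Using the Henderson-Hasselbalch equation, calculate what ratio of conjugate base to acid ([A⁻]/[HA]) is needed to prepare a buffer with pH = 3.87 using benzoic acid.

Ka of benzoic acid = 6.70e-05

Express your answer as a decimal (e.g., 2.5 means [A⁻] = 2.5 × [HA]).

pKa = -log(6.70e-05) = 4.1739. pH = pKa + log([A⁻]/[HA]), so log([A⁻]/[HA]) = pH − pKa = 3.87 − 4.1739 = -0.3039. [A⁻]/[HA] = 10^(-0.3039) = 0.497

[A⁻]/[HA] = 0.497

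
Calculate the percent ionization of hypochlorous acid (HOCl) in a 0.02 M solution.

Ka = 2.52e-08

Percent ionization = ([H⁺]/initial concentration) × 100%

Using Ka equilibrium: x² + Ka×x - Ka×C = 0. Solving: [H⁺] = 2.2437e-05. Percent = (2.2437e-05/0.02) × 100

Percent ionization = 0.112%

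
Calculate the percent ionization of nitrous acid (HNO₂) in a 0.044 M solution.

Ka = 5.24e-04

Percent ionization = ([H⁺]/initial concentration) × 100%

Using Ka equilibrium: x² + Ka×x - Ka×C = 0. Solving: [H⁺] = 4.5468e-03. Percent = (4.5468e-03/0.044) × 100

Percent ionization = 10.3%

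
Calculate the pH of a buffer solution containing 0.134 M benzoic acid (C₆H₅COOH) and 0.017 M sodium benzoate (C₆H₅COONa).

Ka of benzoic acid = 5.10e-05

pKa = -log(5.10e-05) = 4.29. pH = pKa + log([A⁻]/[HA]) = 4.29 + log(0.017/0.134)

pH = 3.40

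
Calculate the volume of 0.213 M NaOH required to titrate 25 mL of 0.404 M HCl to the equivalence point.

At equivalence: moles acid = moles base. moles HCl = 0.404 × 25/1000 = 0.0101 mol. V_base = moles / 0.213 × 1000 = 47.4 mL.

V_{base} = 47.4 mL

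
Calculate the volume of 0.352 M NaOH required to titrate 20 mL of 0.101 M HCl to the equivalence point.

At equivalence: moles acid = moles base. moles HCl = 0.101 × 20/1000 = 0.00202 mol. V_base = moles / 0.352 × 1000 = 5.7 mL.

V_{base} = 5.7 mL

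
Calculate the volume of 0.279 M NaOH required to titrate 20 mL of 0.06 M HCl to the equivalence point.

At equivalence: moles acid = moles base. moles HCl = 0.06 × 20/1000 = 0.0012 mol. V_base = moles / 0.279 × 1000 = 4.3 mL.

V_{base} = 4.3 mL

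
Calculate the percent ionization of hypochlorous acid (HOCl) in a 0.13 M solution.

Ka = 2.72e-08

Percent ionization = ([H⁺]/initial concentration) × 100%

Using Ka equilibrium: x² + Ka×x - Ka×C = 0. Solving: [H⁺] = 5.9451e-05. Percent = (5.9451e-05/0.13) × 100

Percent ionization = 0.0457%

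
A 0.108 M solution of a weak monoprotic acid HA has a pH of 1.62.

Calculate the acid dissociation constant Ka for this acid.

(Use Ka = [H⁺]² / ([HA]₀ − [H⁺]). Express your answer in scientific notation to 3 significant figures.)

[H⁺] = 10^(−pH) = 10^(−1.62) = 2.399e-02 M. For HA ⇌ H⁺ + A⁻, Ka = [H⁺][A⁻]/[HA] = [H⁺]² / ([HA]₀ − [H⁺]) = (2.399e-02)² / (0.108 − 2.399e-02) = 6.85e-03.

K_a = 6.85e-03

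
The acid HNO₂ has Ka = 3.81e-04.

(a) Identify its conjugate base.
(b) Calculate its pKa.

(a) The conjugate base is formed by removing one H⁺ from HNO₂, giving NO₂⁻. (b) pKa = -log(Ka) = -log(3.81e-04) = 3.42.

Conjugate base: NO₂⁻; pK_a = 3.42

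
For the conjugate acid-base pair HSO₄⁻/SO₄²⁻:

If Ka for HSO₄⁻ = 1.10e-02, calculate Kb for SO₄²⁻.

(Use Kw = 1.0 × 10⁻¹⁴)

For a conjugate pair Ka × Kb = Kw, so Kb = Kw/Ka = 1.0 × 10⁻¹⁴ / 1.10e-02 = 9.09e-13.

K_b = 9.09e-13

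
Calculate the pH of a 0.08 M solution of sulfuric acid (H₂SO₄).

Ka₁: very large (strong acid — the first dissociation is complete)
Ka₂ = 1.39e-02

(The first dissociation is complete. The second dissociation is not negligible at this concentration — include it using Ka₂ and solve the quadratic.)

First dissociation is complete: [H⁺]₀ = [HSO₄⁻]₀ = C = 0.08 M. Second dissociation HSO₄⁻ ⇌ H⁺ + SO₄²⁻: let x = [SO₄²⁻]. Ka₂ = (C + x)·x / (C − x) = 1.39e-02 → x² + (C + Ka₂)·x − Ka₂·C = 0 → x² + 0.09390·x − 1.112e-03 = 0. x = (−0.09390 + √(0.09390² + 4 × 1.112e-03)) / 2 = 1.0637e-02 M. [H⁺] = C + x = 0.08 + 1.0637e-02 = 9.0637e-02 M. pH = -log(9.0637e-02) = 1.04.

pH = 1.04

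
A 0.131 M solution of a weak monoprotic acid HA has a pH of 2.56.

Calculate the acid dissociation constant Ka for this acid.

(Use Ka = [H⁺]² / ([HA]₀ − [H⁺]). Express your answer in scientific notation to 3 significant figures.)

[H⁺] = 10^(−pH) = 10^(−2.56) = 2.754e-03 M. For HA ⇌ H⁺ + A⁻, Ka = [H⁺][A⁻]/[HA] = [H⁺]² / ([HA]₀ − [H⁺]) = (2.754e-03)² / (0.131 − 2.754e-03) = 5.92e-05.

K_a = 5.92e-05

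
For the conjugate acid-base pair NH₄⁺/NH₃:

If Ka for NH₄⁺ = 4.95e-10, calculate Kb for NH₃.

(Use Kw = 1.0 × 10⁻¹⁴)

For a conjugate pair Ka × Kb = Kw, so Kb = Kw/Ka = 1.0 × 10⁻¹⁴ / 4.95e-10 = 2.02e-05.

K_b = 2.02e-05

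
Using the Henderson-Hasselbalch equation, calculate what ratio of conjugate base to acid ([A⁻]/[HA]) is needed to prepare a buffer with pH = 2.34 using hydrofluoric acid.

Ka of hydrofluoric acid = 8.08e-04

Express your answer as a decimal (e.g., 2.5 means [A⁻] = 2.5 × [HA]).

pKa = -log(8.08e-04) = 3.0926. pH = pKa + log([A⁻]/[HA]), so log([A⁻]/[HA]) = pH − pKa = 2.34 − 3.0926 = -0.7526. [A⁻]/[HA] = 10^(-0.7526) = 0.177

[A⁻]/[HA] = 0.177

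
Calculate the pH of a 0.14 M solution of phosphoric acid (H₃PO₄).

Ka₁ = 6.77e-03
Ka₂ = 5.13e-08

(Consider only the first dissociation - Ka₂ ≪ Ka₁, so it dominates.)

First dissociation dominates. From Ka₁ = [H⁺][HA⁻]/[H₂A], x² + Ka₁·x − Ka₁·C = 0 with C = 0.14 M and Ka₁ = 6.77e-03. Solving: [H⁺] = (−Ka₁ + √(Ka₁² + 4·Ka₁·C)) / 2 = 2.7587e-02 M. pH = -log(2.7587e-02) = 1.56.

pH = 1.56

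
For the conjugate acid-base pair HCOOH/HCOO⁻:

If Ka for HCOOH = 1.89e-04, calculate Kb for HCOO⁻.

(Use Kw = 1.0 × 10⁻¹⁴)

For a conjugate pair Ka × Kb = Kw, so Kb = Kw/Ka = 1.0 × 10⁻¹⁴ / 1.89e-04 = 5.29e-11.

K_b = 5.29e-11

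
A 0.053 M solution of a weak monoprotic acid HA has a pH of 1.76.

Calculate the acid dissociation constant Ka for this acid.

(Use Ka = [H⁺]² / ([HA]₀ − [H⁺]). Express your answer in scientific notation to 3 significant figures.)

[H⁺] = 10^(−pH) = 10^(−1.76) = 1.738e-02 M. For HA ⇌ H⁺ + A⁻, Ka = [H⁺][A⁻]/[HA] = [H⁺]² / ([HA]₀ − [H⁺]) = (1.738e-02)² / (0.053 − 1.738e-02) = 8.48e-03.

K_a = 8.48e-03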